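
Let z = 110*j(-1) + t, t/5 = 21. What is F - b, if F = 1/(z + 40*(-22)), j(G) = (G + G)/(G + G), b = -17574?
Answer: 11686709/665 ≈ 17574.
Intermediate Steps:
j(G) = 1 (j(G) = (2*G)/((2*G)) = (2*G)*(1/(2*G)) = 1)
t = 105 (t = 5*21 = 105)
z = 215 (z = 110*1 + 105 = 110 + 105 = 215)
F = -1/665 (F = 1/(215 + 40*(-22)) = 1/(215 - 880) = 1/(-665) = -1/665 ≈ -0.0015038)
F - b = -1/665 - 1*(-17574) = -1/665 + 17574 = 11686709/665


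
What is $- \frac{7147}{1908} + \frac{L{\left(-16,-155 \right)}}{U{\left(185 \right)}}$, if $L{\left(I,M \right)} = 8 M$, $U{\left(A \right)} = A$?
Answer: $- \frac{737623}{70596} \approx -10.449$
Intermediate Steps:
$- \frac{7147}{1908} + \frac{L{\left(-16,-155 \right)}}{U{\left(185 \right)}} = - \frac{7147}{1908} + \frac{8 \left(-155\right)}{185} = \left(-7147\right) \frac{1}{1908} - \frac{248}{37} = - \frac{7147}{1908} - \frac{248}{37} = - \frac{737623}{70596}$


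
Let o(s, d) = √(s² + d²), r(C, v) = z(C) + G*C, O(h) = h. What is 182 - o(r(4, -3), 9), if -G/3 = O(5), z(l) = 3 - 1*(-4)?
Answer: 182 - 17*√10 ≈ 128.24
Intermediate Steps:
z(l) = 7 (z(l) = 3 + 4 = 7)
G = -15 (G = -3*5 = -15)
r(C, v) = 7 - 15*C
o(s, d) = √(d² + s²)
182 - o(r(4, -3), 9) = 182 - √(9² + (7 - 15*4)²) = 182 - √(81 + (7 - 60)²) = 182 - √(81 + (-53)²) = 182 - √(81 + 2809) = 182 - √2890 = 182 - 17*√10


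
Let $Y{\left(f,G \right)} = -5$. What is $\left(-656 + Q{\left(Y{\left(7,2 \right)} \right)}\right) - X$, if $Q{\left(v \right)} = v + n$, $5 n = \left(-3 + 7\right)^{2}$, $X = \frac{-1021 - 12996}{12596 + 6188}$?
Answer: $- \frac{61710491}{93920} \approx -657.05$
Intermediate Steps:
$X = - \frac{14017}{18784} \approx -0.74622$
$n = \frac{16}{5}$ ($n = \frac{\left(-3 + 7\right)^{2}}{5} = \frac{4^{2}}{5} = \frac{1}{5} \cdot 16 = \frac{16}{5} \approx 3.2$)
$Q{\left(v \right)} = \frac{16}{5} + v$ ($Q{\left(v \right)} = v + \frac{16}{5} = \frac{16}{5} + v$)
$\left(-656 + Q{\left(Y{\left(7,2 \right)} \right)}\right) - X = \left(-656 + \left(\frac{16}{5} - 5\right)\right) - - \frac{14017}{18784} = \left(-656 - \frac{9}{5}\right) + \frac{14017}{18784} = - \frac{3289}{5} + \frac{14017}{18784} = - \frac{61710491}{93920}$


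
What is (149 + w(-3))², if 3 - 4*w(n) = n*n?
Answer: 87025/4 ≈ 21756.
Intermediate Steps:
w(n) = ¾ - n²/4 (w(n) = ¾ - n*n/4 = ¾ - n²/4)
(149 + w(-3))² = (149 + (¾ - ¼*(-3)²))² = (149 + (¾ - ¼*9))² = (149 + (¾ - 9/4))² = (149 - 3/2)² = (295/2)² = 87025/4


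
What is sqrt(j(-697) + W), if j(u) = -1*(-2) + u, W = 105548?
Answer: sqrt(104853) ≈ 323.81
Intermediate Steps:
j(u) = 2 + u
sqrt(j(-697) + W) = sqrt((2 - 697) + 105548) = sqrt(-695 + 105548) = sqrt(104853)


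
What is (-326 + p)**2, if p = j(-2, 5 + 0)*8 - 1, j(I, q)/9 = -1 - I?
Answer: 65025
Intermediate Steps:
j(I, q) = -9 - 9*I (j(I, q) = 9*(-1 - I) = -9 - 9*I)
p = 71 (p = (-9 - 9*(-2))*8 - 1 = (-9 + 18)*8 - 1 = 9*8 - 1 = 72 - 1 = 71)
(-326 + p)**2 = (-326 + 71)**2 = (-255)**2 = 65025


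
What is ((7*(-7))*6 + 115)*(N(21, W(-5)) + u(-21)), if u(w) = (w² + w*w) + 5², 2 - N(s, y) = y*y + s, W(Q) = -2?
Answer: -158236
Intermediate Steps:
N(s, y) = 2 - s - y² (N(s, y) = 2 - (y*y + s) = 2 - (y² + s) = 2 - (s + y²) = 2 + (-s - y²) = 2 - s - y²)
u(w) = 25 + 2*w² (u(w) = (w² + w²) + 25 = 2*w² + 25 = 25 + 2*w²)
((7*(-7))*6 + 115)*(N(21, W(-5)) + u(-21)) = ((7*(-7))*6 + 115)*((2 - 1*21 - 1*(-2)²) + (25 + 2*(-21)²)) = (-49*6 + 115)*((2 - 21 - 1*4) + (25 + 2*441)) = (-294 + 115)*((2 - 21 - 4) + (25 + 882)) = -179*(-23 + 907) = -179*884 = -158236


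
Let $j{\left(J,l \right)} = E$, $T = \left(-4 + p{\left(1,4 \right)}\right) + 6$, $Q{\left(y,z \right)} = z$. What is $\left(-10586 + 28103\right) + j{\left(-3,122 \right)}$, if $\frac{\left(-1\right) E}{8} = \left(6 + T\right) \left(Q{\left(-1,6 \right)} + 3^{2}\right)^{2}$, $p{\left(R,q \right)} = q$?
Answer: $-4083$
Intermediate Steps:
$T = 6$ ($T = \left(-4 + 4\right) + 6 = 0 + 6 = 6$)
$E = -21600$ ($E = - 8 \left(6 + 6\right) \left(6 + 3^{2}\right)^{2} = - 8 \cdot 12 \left(6 + 9\right)^{2} = - 8 \cdot 12 \cdot 15^{2} = - 8 \cdot 12 \cdot 225 = \left(-8\right) 2700 = -21600$)
$j{\left(J,l \right)} = -21600$
$\left(-10586 + 28103\right) + j{\left(-3,122 \right)} = \left(-10586 + 28103\right) - 21600 = 17517 - 21600 = -4083$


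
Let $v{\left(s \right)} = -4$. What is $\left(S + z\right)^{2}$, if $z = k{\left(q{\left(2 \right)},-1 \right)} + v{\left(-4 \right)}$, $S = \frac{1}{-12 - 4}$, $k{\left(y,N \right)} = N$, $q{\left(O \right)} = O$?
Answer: $\frac{6561}{256} \approx 25.629$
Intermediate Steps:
$S = - \frac{1}{16}$ ($S = \frac{1}{-16} = - \frac{1}{16} \approx -0.0625$)
$z = -5$ ($z = -1 - 4 = -5$)
$\left(S + z\right)^{2} = \left(- \frac{1}{16} - 5\right)^{2} = \left(- \frac{81}{16}\right)^{2} = \frac{6561}{256}$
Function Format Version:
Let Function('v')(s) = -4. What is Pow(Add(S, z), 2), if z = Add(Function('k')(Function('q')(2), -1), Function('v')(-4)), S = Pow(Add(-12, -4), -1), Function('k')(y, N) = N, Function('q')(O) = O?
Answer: Rational(6561, 256) ≈ 25.629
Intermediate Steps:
S = Rational(-1, 16) (S = Pow(-16, -1) = Rational(-1, 16) ≈ -0.062500)
z = -5 (z = Add(-1, -4) = -5)
Pow(Add(S, z), 2) = Pow(Add(Rational(-1, 16), -5), 2) = Pow(Rational(-81, 16), 2) = Rational(6561, 256)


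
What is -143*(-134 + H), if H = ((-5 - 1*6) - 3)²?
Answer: -8866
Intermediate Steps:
H = 196 (H = ((-5 - 6) - 3)² = (-11 - 3)² = (-14)² = 196)
-143*(-134 + H) = -143*(-134 + 196) = -143*62 = -8866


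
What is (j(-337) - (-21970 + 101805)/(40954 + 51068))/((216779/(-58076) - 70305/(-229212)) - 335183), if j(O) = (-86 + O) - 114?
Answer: 653642885185711/407334885175902901 ≈ 0.0016047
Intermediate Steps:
j(O) = -200 + O
(j(-337) - (-21970 + 101805)/(40954 + 51068))/((216779/(-58076) - 70305/(-229212)) - 335183) = ((-200 - 337) - (-21970 + 101805)/(40954 + 51068))/((216779/(-58076) - 70305/(-229212)) - 335183) = (-537 - 79835/92022)/((216779*(-1/58076) - 70305*(-1/229212)) - 335183) = (-537 - 79835/92022)/((-216779/58076 + 23435/76404) - 335183) = (-537 - 1*11405/13146)/(-1900221457/554654838 - 335183) = (-537 - 11405/13146)/(-185912772786811/554654838) = -7070807/13146*(-554654838/185912772786811) = 653642885185711/407334885175902901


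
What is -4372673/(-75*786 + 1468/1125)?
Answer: 4919257125/66317282 ≈ 74.178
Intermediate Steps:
-4372673/(-75*786 + 1468/1125) = -4372673/(-58950 + 1468*(1/1125)) = -4372673/(-58950 + 1468/1125) = -4372673/(-66317282/1125) = -4372673*(-1125/66317282) = 4919257125/66317282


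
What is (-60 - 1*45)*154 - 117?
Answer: -16287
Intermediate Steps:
(-60 - 1*45)*154 - 117 = (-60 - 45)*154 - 117 = -105*154 - 117 = -16170 - 117 = -16287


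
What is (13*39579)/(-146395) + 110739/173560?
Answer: -14617934043/5081663240 ≈ -2.8766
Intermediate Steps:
(13*39579)/(-146395) + 110739/173560 = 514527*(-1/146395) + 110739*(1/173560) = -514527/146395 + 110739/173560 = -14617934043/5081663240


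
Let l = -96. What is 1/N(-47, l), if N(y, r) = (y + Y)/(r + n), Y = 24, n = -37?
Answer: 133/23 ≈ 5.7826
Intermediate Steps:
N(y, r) = (24 + y)/(-37 + r) (N(y, r) = (y + 24)/(r - 37) = (24 + y)/(-37 + r))
1/N(-47, l) = 1/((24 - 47)/(-37 - 96)) = 1/(-23/(-133)) = 1/(-1/133*(-23)) = 1/(23/133) = 133/23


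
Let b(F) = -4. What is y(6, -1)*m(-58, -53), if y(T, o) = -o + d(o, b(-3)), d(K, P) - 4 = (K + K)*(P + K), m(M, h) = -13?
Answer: -195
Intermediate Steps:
d(K, P) = 4 + 2*K*(K + P) (d(K, P) = 4 + (K + K)*(P + K) = 4 + (2*K)*(K + P) = 4 + 2*K*(K + P))
y(T, o) = 4 - 9*o + 2*o² (y(T, o) = -o + (4 + 2*o² + 2*o*(-4)) = -o + (4 + 2*o² - 8*o) = -o + (4 - 8*o + 2*o²) = 4 - 9*o + 2*o²)
y(6, -1)*m(-58, -53) = (4 - 9*(-1) + 2*(-1)²)*(-13) = (4 + 9 + 2*1)*(-13) = (4 + 9 + 2)*(-13) = 15*(-13) = -195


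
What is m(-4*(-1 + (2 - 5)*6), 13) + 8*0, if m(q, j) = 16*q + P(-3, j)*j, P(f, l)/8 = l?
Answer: 2568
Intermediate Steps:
P(f, l) = 8*l
m(q, j) = 8*j**2 + 16*q (m(q, j) = 16*q + (8*j)*j = 16*q + 8*j**2 = 8*j**2 + 16*q)
m(-4*(-1 + (2 - 5)*6), 13) + 8*0 = (8*13**2 + 16*(-4*(-1 + (2 - 5)*6))) + 8*0 = (8*169 + 16*(-4*(-1 - 3*6))) + 0 = (1352 + 16*(-4*(-1 - 18))) + 0 = (1352 + 16*(-4*(-19))) + 0 = (1352 + 16*76) + 0 = (1352 + 1216) + 0 = 2568 + 0 = 2568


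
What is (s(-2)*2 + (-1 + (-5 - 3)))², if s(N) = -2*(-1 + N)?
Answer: 9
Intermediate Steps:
s(N) = 2 - 2*N
(s(-2)*2 + (-1 + (-5 - 3)))² = ((2 - 2*(-2))*2 + (-1 + (-5 - 3)))² = ((2 + 4)*2 + (-1 - 8))² = (6*2 - 9)² = (12 - 9)² = 3² = 9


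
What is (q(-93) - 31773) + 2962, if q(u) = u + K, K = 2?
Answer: -28902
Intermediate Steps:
q(u) = 2 + u (q(u) = u + 2 = 2 + u)
(q(-93) - 31773) + 2962 = ((2 - 93) - 31773) + 2962 = (-91 - 31773) + 2962 = -31864 + 2962 = -28902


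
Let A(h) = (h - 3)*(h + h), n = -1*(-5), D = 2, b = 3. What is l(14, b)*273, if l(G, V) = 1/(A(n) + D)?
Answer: 273/22 ≈ 12.409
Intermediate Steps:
n = 5
A(h) = 2*h*(-3 + h) (A(h) = (-3 + h)*(2*h) = 2*h*(-3 + h))
l(G, V) = 1/22 (l(G, V) = 1/(2*5*(-3 + 5) + 2) = 1/(2*5*2 + 2) = 1/(20 + 2) = 1/22)
l(14, b)*273 = (1/22)*273 = 273/22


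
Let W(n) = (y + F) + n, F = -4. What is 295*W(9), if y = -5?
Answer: 0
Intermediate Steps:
W(n) = -9 + n (W(n) = (-5 - 4) + n = -9 + n)
295*W(9) = 295*(-9 + 9) = 295*0 = 0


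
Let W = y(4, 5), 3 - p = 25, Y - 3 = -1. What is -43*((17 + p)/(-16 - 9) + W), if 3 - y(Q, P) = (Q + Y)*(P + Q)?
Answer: 10922/5 ≈ 2184.4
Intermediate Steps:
Y = 2 (Y = 3 - 1 = 2)
p = -22 (p = 3 - 1*25 = 3 - 25 = -22)
y(Q, P) = 3 - (2 + Q)*(P + Q) (y(Q, P) = 3 - (Q + 2)*(P + Q) = 3 - (2 + Q)*(P + Q))
W = -51 (W = 3 - 1*4² - 2*5 - 2*4 - 1*5*4 = 3 - 1*16 - 10 - 8 - 20 = 3 - 16 - 10 - 8 - 20 = -51)
-43*((17 + p)/(-16 - 9) + W) = -43*((17 - 22)/(-16 - 9) - 51) = -43*(-5/(-25) - 51) = -43*(-5*(-1/25) - 51) = -43*(⅕ - 51) = -43*(-254/5) = 10922/5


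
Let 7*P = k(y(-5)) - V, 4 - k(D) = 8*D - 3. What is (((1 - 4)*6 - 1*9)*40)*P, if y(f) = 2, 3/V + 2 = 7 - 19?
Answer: 66420/49 ≈ 1355.5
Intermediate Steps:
V = -3/14 (V = 3/(-2 + (7 - 19)) = 3/(-2 - 12) = 3/(-14) = 3*(-1/14) = -3/14 ≈ -0.21429)
k(D) = 7 - 8*D (k(D) = 4 - (8*D - 3) = 4 - (-3 + 8*D) = 4 + (3 - 8*D) = 7 - 8*D)
P = -123/98 (P = ((7 - 8*2) - 1*(-3/14))/7 = ((7 - 16) + 3/14)/7 = (-9 + 3/14)/7 = (1/7)*(-123/14) = -123/98 ≈ -1.2551)
(((1 - 4)*6 - 1*9)*40)*P = (((1 - 4)*6 - 1*9)*40)*(-123/98) = ((-3*6 - 9)*40)*(-123/98) = ((-18 - 9)*40)*(-123/98) = -27*40*(-123/98) = -1080*(-123/98) = 66420/49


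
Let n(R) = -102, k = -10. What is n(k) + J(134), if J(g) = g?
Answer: 32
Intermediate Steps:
n(k) + J(134) = -102 + 134 = 32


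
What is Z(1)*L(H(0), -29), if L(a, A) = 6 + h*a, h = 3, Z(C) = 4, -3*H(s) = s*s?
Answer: 24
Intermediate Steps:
H(s) = -s**2/3 (H(s) = -s*s/3 = -s**2/3)
L(a, A) = 6 + 3*a
Z(1)*L(H(0), -29) = 4*(6 + 3*(-1/3*0**2)) = 4*(6 + 3*(-1/3*0)) = 4*(6 + 3*0) = 4*(6 + 0) = 4*6 = 24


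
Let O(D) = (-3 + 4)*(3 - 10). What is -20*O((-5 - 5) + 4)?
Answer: 140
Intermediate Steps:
O(D) = -7 (O(D) = 1*(-7) = -7)
-20*O((-5 - 5) + 4) = -20*(-7) = 140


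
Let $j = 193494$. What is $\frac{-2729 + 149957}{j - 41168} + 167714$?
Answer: $\frac{12773674996}{76163} \approx 1.6772 \cdot 10^{5}$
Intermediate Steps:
$\frac{-2729 + 149957}{j - 41168} + 167714 = \frac{-2729 + 149957}{193494 - 41168} + 167714 = \frac{147228}{193494 - 41168} + 167714 = \frac{147228}{152326} + 167714 = 147228 \cdot \frac{1}{152326} + 167714 = \frac{73614}{76163} + 167714 = \frac{12773674996}{76163}$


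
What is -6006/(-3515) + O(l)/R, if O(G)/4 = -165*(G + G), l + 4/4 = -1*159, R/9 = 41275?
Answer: 39645958/17409795 ≈ 2.2772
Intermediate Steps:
R = 371475 (R = 9*41275 = 371475)
l = -160 (l = -1 - 1*159 = -1 - 159 = -160)
O(G) = -1320*G (O(G) = 4*(-165*(G + G)) = 4*(-330*G) = -1320*G)
-6006/(-3515) + O(l)/R = -6006/(-3515) - 1320*(-160)/371475 = -6006*(-1/3515) + 211200*(1/371475) = 6006/3515 + 2816/4953 = 39645958/17409795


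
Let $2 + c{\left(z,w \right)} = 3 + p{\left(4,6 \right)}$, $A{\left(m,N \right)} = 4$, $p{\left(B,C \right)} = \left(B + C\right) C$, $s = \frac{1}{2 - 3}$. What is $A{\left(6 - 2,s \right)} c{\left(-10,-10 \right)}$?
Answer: $244$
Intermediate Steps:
$s = -1$ ($s = \frac{1}{-1} = -1$)
$p{\left(B,C \right)} = C \left(B + C\right)$
$c{\left(z,w \right)} = 61$ ($c{\left(z,w \right)} = -2 + \left(3 + 6 \left(4 + 6\right)\right) = -2 + \left(3 + 6 \cdot 10\right) = -2 + \left(3 + 60\right) = -2 + 63 = 61$)
$A{\left(6 - 2,s \right)} c{\left(-10,-10 \right)} = 4 \cdot 61 = 244$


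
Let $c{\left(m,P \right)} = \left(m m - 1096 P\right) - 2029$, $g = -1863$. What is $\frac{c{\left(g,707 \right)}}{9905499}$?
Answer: $\frac{897956}{3301833} \approx 0.27196$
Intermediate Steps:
$c{\left(m,P \right)} = -2029 + m^{2} - 1096 P$ ($c{\left(m,P \right)} = \left(m^{2} - 1096 P\right) - 2029 = -2029 + m^{2} - 1096 P$)
$\frac{c{\left(g,707 \right)}}{9905499} = \frac{-2029 + \left(-1863\right)^{2} - 774872}{9905499} = \left(-2029 + 3470769 - 774872\right) \frac{1}{9905499} = 2693868 \cdot \frac{1}{9905499} = \frac{897956}{3301833}$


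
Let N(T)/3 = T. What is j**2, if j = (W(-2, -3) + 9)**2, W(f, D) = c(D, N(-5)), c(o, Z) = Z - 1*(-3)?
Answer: 81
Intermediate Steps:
N(T) = 3*T
c(o, Z) = 3 + Z (c(o, Z) = Z + 3 = 3 + Z)
W(f, D) = -12 (W(f, D) = 3 + 3*(-5) = 3 - 15 = -12)
j = 9 (j = (-12 + 9)**2 = (-3)**2 = 9)
j**2 = 9**2 = 81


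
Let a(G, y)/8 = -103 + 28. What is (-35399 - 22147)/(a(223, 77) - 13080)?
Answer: 3197/760 ≈ 4.2066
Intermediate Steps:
a(G, y) = -600 (a(G, y) = 8*(-103 + 28) = 8*(-75) = -600)
(-35399 - 22147)/(a(223, 77) - 13080) = (-35399 - 22147)/(-600 - 13080) = -57546/(-13680) = -57546*(-1/13680) = 3197/760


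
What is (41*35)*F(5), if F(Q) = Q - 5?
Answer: 0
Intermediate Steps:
F(Q) = -5 + Q
(41*35)*F(5) = (41*35)*(-5 + 5) = 1435*0 = 0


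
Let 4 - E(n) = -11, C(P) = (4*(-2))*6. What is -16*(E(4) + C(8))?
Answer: 528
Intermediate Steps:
C(P) = -48 (C(P) = -8*6 = -48)
E(n) = 15 (E(n) = 4 - 1*(-11) = 4 + 11 = 15)
-16*(E(4) + C(8)) = -16*(15 - 48) = -16*(-33) = 528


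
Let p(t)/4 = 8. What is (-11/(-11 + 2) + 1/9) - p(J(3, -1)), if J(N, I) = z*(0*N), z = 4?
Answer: -92/3 ≈ -30.667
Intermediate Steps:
J(N, I) = 0 (J(N, I) = 4*(0*N) = 4*0 = 0)
p(t) = 32 (p(t) = 4*8 = 32)
(-11/(-11 + 2) + 1/9) - p(J(3, -1)) = (-11/(-11 + 2) + 1/9) - 1*32 = (-11/(-9) + ⅑) - 32 = (-⅑*(-11) + ⅑) - 32 = (11/9 + ⅑) - 32 = 4/3 - 32 = -92/3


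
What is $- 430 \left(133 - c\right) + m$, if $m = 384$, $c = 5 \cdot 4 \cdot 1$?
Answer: $-48206$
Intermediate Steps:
$c = 20$ ($c = 20 \cdot 1 = 20$)
$- 430 \left(133 - c\right) + m = - 430 \left(133 - 20\right) + 384 = \left(-430\right) 113 + 384 = -48590 + 384 = -48206$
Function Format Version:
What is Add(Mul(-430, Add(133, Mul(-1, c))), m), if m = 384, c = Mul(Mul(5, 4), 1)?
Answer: -48206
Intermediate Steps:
c = 20 (c = Mul(20, 1) = 20)
Add(Mul(-430, Add(133, Mul(-1, c))), m) = Add(Mul(-430, Add(133, Mul(-1, 20))), 384) = Add(Mul(-430, Add(133, -20)), 384) = Add(Mul(-430, 113), 384) = Add(-48590, 384) = -48206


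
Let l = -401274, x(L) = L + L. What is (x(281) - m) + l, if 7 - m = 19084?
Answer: -381635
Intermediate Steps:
x(L) = 2*L
m = -19077 (m = 7 - 1*19084 = 7 - 19084 = -19077)
(x(281) - m) + l = (2*281 - 1*(-19077)) - 401274 = (562 + 19077) - 401274 = 19639 - 401274 = -381635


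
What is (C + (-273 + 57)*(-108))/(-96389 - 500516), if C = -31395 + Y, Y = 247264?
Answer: -239197/596905 ≈ -0.40073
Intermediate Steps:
C = 215869 (C = -31395 + 247264 = 215869)
(C + (-273 + 57)*(-108))/(-96389 - 500516) = (215869 + (-273 + 57)*(-108))/(-96389 - 500516) = (215869 - 216*(-108))/(-596905) = (215869 + 23328)*(-1/596905) = 239197*(-1/596905) = -239197/596905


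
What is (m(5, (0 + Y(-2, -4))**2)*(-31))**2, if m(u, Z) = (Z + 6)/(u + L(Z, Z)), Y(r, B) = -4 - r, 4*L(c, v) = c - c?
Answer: 3844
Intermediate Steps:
L(c, v) = 0 (L(c, v) = (c - c)/4 = (1/4)*0 = 0)
m(u, Z) = (6 + Z)/u (m(u, Z) = (Z + 6)/(u + 0) = (6 + Z)/u)
(m(5, (0 + Y(-2, -4))**2)*(-31))**2 = (((6 + (0 + (-4 - 1*(-2)))**2)/5)*(-31))**2 = (((6 + (0 + (-4 + 2))**2)/5)*(-31))**2 = (((6 + (0 - 2)**2)/5)*(-31))**2 = (((6 + (-2)**2)/5)*(-31))**2 = (((6 + 4)/5)*(-31))**2 = (((1/5)*10)*(-31))**2 = (2*(-31))**2 = (-62)**2 = 3844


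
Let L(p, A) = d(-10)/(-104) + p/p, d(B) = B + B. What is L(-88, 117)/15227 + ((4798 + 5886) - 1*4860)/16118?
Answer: 1153116453/3190574218 ≈ 0.36141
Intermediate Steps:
d(B) = 2*B
L(p, A) = 31/26 (L(p, A) = (2*(-10))/(-104) + p/p = -20*(-1/104) + 1 = 5/26 + 1 = 31/26)
L(-88, 117)/15227 + ((4798 + 5886) - 1*4860)/16118 = (31/26)/15227 + ((4798 + 5886) - 1*4860)/16118 = (31/26)*(1/15227) + (10684 - 4860)*(1/16118) = 31/395902 + 5824*(1/16118) = 31/395902 + 2912/8059 = 1153116453/3190574218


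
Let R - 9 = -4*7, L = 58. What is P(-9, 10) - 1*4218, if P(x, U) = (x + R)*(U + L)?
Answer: -6122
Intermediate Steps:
R = -19 (R = 9 - 4*7 = 9 - 28 = -19)
P(x, U) = (-19 + x)*(58 + U) (P(x, U) = (x - 19)*(U + 58) = (-19 + x)*(58 + U))
P(-9, 10) - 1*4218 = (-1102 - 19*10 + 58*(-9) + 10*(-9)) - 1*4218 = (-1102 - 190 - 522 - 90) - 4218 = -1904 - 4218 = -6122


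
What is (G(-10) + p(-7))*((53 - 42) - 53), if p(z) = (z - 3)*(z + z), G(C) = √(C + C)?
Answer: -5880 - 84*I*√5 ≈ -5880.0 - 187.83*I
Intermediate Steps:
G(C) = √2*√C (G(C) = √(2*C) = √2*√C)
p(z) = 2*z*(-3 + z) (p(z) = (-3 + z)*(2*z) = 2*z*(-3 + z))
(G(-10) + p(-7))*((53 - 42) - 53) = (√2*√(-10) + 2*(-7)*(-3 - 7))*((53 - 42) - 53) = (√2*(I*√10) + 2*(-7)*(-10))*(11 - 53) = (2*I*√5 + 140)*(-42) = (140 + 2*I*√5)*(-42) = -5880 - 84*I*√5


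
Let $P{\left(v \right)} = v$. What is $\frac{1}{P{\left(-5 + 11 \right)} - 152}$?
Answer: $- \frac{1}{146} \approx -0.0068493$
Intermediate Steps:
$\frac{1}{P{\left(-5 + 11 \right)} - 152} = \frac{1}{\left(-5 + 11\right) - 152} = \frac{1}{6 - 152} = \frac{1}{-146} = - \frac{1}{146}$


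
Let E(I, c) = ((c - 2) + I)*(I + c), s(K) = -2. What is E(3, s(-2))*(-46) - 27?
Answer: 19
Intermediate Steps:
E(I, c) = (I + c)*(-2 + I + c) (E(I, c) = ((-2 + c) + I)*(I + c) = (-2 + I + c)*(I + c) = (I + c)*(-2 + I + c))
E(3, s(-2))*(-46) - 27 = (3**2 + (-2)**2 - 2*3 - 2*(-2) + 2*3*(-2))*(-46) - 27 = (9 + 4 - 6 + 4 - 12)*(-46) - 27 = -1*(-46) - 27 = 46 - 27 = 19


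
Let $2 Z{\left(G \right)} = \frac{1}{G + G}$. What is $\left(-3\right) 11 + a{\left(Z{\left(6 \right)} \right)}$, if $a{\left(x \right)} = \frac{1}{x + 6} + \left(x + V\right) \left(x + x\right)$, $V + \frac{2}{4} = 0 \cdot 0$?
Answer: $- \frac{1372763}{41760} \approx -32.873$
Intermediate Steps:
$Z{\left(G \right)} = \frac{1}{4 G}$ ($Z{\left(G \right)} = \frac{1}{2 \left(G + G\right)} = \frac{1}{2 \cdot 2 G} = \frac{\frac{1}{2} \frac{1}{G}}{2} = \frac{1}{4 G}$)
$V = - \frac{1}{2}$ ($V = - \frac{1}{2} + 0 \cdot 0 = - \frac{1}{2} + 0 = - \frac{1}{2} \approx -0.5$)
$a{\left(x \right)} = \frac{1}{6 + x} + 2 x \left(- \frac{1}{2} + x\right)$ ($a{\left(x \right)} = \frac{1}{x + 6} + \left(x - \frac{1}{2}\right) \left(x + x\right) = \frac{1}{6 + x} + \left(- \frac{1}{2} + x\right) 2 x = \frac{1}{6 + x} + 2 x \left(- \frac{1}{2} + x\right)$)
$\left(-3\right) 11 + a{\left(Z{\left(6 \right)} \right)} = \left(-3\right) 11 + \frac{1 - 6 \frac{1}{4 \cdot 6} + 2 \left(\frac{1}{4 \cdot 6}\right)^{3} + 11 \left(\frac{1}{4 \cdot 6}\right)^{2}}{6 + \frac{1}{4 \cdot 6}} = -33 + \frac{1 - 6 \cdot \frac{1}{4} \cdot \frac{1}{6} + 2 \left(\frac{1}{4} \cdot \frac{1}{6}\right)^{3} + 11 \left(\frac{1}{4} \cdot \frac{1}{6}\right)^{2}}{6 + \frac{1}{4} \cdot \frac{1}{6}} = -33 + \frac{1 - \frac{1}{4} + \frac{2}{13824} + \frac{11}{576}}{6 + \frac{1}{24}} = -33 + \frac{1 - \frac{1}{4} + 2 \cdot \frac{1}{13824} + 11 \cdot \frac{1}{576}}{\frac{145}{24}} = -33 + \frac{24 \left(1 - \frac{1}{4} + \frac{1}{6912} + \frac{11}{576}\right)}{145} = -33 + \frac{24}{145} \cdot \frac{5317}{6912} = -33 + \frac{5317}{41760} = - \frac{1372763}{41760}$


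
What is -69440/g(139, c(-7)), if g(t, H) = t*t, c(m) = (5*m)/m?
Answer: -69440/19321 ≈ -3.5940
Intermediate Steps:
c(m) = 5
g(t, H) = t²
-69440/g(139, c(-7)) = -69440/(139²) = -69440/19321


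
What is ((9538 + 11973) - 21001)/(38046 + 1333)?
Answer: 510/39379 ≈ 0.012951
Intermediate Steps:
((9538 + 11973) - 21001)/(38046 + 1333) = (21511 - 21001)/39379 = 510*(1/39379) = 510/39379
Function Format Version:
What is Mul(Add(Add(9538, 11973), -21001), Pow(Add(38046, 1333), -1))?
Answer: Rational(510, 39379) ≈ 0.012951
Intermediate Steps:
Mul(Add(Add(9538, 11973), -21001), Pow(Add(38046, 1333), -1)) = Mul(Add(21511, -21001), Pow(39379, -1)) = Mul(510, Rational(1, 39379)) = Rational(510, 39379)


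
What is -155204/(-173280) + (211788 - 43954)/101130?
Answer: 124383489/48677240 ≈ 2.5553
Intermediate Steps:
-155204/(-173280) + (211788 - 43954)/101130 = -155204*(-1/173280) + 167834*(1/101130) = 38801/43320 + 83917/50565 = 124383489/48677240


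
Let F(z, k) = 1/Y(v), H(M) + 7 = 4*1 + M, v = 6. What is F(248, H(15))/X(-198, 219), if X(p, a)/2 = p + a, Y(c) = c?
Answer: 1/252 ≈ 0.0039683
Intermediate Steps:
X(p, a) = 2*a + 2*p (X(p, a) = 2*(p + a) = 2*(a + p) = 2*a + 2*p)
H(M) = -3 + M (H(M) = -7 + (4*1 + M) = -7 + (4 + M) = -3 + M)
F(z, k) = ⅙ (F(z, k) = 1/6 = ⅙)
F(248, H(15))/X(-198, 219) = 1/(6*(2*219 + 2*(-198))) = 1/(6*(438 - 396)) = (⅙)/42 = (⅙)*(1/42) = 1/252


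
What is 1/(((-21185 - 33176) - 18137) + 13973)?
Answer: -1/58525 ≈ -1.7087e-5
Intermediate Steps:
1/(((-21185 - 33176) - 18137) + 13973) = 1/((-54361 - 18137) + 13973) = 1/(-72498 + 13973) = 1/(-58525) = -1/58525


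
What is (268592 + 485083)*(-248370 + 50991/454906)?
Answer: -85153933871191575/454906 ≈ -1.8719e+11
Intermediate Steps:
(268592 + 485083)*(-248370 + 50991/454906) = 753675*(-248370 + 50991*(1/454906)) = 753675*(-248370 + 50991/454906) = 753675*(-112984952229/454906) = -85153933871191575/454906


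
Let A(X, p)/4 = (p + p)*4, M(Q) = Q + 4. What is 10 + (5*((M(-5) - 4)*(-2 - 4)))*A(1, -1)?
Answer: -4790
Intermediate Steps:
M(Q) = 4 + Q
A(X, p) = 32*p (A(X, p) = 4*((p + p)*4) = 4*((2*p)*4) = 4*(8*p) = 32*p)
10 + (5*((M(-5) - 4)*(-2 - 4)))*A(1, -1) = 10 + (5*(((4 - 5) - 4)*(-2 - 4)))*(32*(-1)) = 10 + (5*((-1 - 4)*(-6)))*(-32) = 10 + (5*(-5*(-6)))*(-32) = 10 + (5*30)*(-32) = 10 + 150*(-32) = 10 - 4800 = -4790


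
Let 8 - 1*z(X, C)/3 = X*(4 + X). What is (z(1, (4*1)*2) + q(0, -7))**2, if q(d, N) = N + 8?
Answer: 100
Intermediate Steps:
z(X, C) = 24 - 3*X*(4 + X)
q(d, N) = 8 + N
(z(1, (4*1)*2) + q(0, -7))**2 = ((24 - 12*1 - 3*1**2) + (8 - 7))**2 = ((24 - 12 - 3*1) + 1)**2 = ((24 - 12 - 3) + 1)**2 = (9 + 1)**2 = 10**2 = 100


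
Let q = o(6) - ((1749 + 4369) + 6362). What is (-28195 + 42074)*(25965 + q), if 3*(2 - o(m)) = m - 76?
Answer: 562529749/3 ≈ 1.8751e+8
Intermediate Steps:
o(m) = 82/3 - m/3 (o(m) = 2 - (m - 76)/3 = 2 - (-76 + m)/3 = 2 + (76/3 - m/3) = 82/3 - m/3)
q = -37364/3 (q = (82/3 - ⅓*6) - ((1749 + 4369) + 6362) = (82/3 - 2) - (6118 + 6362) = 76/3 - 1*12480 = 76/3 - 12480 = -37364/3 ≈ -12455.)
(-28195 + 42074)*(25965 + q) = (-28195 + 42074)*(25965 - 37364/3) = 13879*(40531/3) = 562529749/3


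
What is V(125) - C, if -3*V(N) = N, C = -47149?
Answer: 141322/3 ≈ 47107.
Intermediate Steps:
V(N) = -N/3
V(125) - C = -⅓*125 - 1*(-47149) = -125/3 + 47149 = 141322/3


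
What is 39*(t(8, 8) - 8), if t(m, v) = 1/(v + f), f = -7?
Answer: -273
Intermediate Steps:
t(m, v) = 1/(-7 + v) (t(m, v) = 1/(v - 7) = 1/(-7 + v))
39*(t(8, 8) - 8) = 39*(1/(-7 + 8) - 8) = 39*(1/1 - 8) = 39*(1 - 8) = 39*(-7) = -273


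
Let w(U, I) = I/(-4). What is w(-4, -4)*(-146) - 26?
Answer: -172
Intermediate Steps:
w(U, I) = -I/4 (w(U, I) = I*(-¼) = -I/4)
w(-4, -4)*(-146) - 26 = -¼*(-4)*(-146) - 26 = 1*(-146) - 26 = -146 - 26 = -172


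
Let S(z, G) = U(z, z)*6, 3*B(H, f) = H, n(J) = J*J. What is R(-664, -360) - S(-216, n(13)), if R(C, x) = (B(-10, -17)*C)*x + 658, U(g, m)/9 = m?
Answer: -784478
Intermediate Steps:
U(g, m) = 9*m
n(J) = J²
B(H, f) = H/3
S(z, G) = 54*z (S(z, G) = (9*z)*6 = 54*z)
R(C, x) = 658 - 10*C*x/3 (R(C, x) = (((⅓)*(-10))*C)*x + 658 = (-10*C/3)*x + 658 = -10*C*x/3 + 658 = 658 - 10*C*x/3)
R(-664, -360) - S(-216, n(13)) = (658 - 10/3*(-664)*(-360)) - 54*(-216) = (658 - 796800) - 1*(-11664) = -796142 + 11664 = -784478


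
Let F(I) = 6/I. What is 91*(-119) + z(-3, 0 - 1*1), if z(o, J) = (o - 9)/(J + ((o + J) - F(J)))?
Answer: -10841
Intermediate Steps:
z(o, J) = (-9 + o)/(o - 6/J + 2*J) (z(o, J) = (o - 9)/(J + ((o + J) - 6/J)) = (-9 + o)/(J + ((J + o) - 6/J)) = (-9 + o)/(J + (J + o - 6/J)) = (-9 + o)/(o - 6/J + 2*J))
91*(-119) + z(-3, 0 - 1*1) = 91*(-119) + (0 - 1*1)*(-9 - 3)/(-6 + (0 - 1*1)*(-3 + 2*(0 - 1*1))) = -10829 + (0 - 1)*(-12)/(-6 + (0 - 1)*(-3 + 2*(0 - 1))) = -10829 - 1*(-12)/(-6 - (-3 + 2*(-1))) = -10829 - 1*(-12)/(-6 - (-3 - 2)) = -10829 - 1*(-12)/(-6 - 1*(-5)) = -10829 - 1*(-12)/(-6 + 5) = -10829 - 1*(-12)/(-1) = -10829 - 1*(-1)*(-12) = -10829 - 12 = -10841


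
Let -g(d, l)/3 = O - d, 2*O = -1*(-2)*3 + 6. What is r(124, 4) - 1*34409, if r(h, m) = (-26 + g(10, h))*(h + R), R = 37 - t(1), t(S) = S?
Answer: -36649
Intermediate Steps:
O = 6 (O = (-1*(-2)*3 + 6)/2 = (2*3 + 6)/2 = (6 + 6)/2 = (½)*12 = 6)
g(d, l) = -18 + 3*d (g(d, l) = -3*(6 - d) = -18 + 3*d)
R = 36 (R = 37 - 1*1 = 37 - 1 = 36)
r(h, m) = -504 - 14*h (r(h, m) = (-26 + (-18 + 3*10))*(h + 36) = (-26 + (-18 + 30))*(36 + h) = (-26 + 12)*(36 + h) = -14*(36 + h) = -504 - 14*h)
r(124, 4) - 1*34409 = (-504 - 14*124) - 1*34409 = (-504 - 1736) - 34409 = -2240 - 34409 = -36649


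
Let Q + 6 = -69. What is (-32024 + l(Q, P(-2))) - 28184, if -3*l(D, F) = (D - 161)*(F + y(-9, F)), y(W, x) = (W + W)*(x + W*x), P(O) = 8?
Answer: 93136/3 ≈ 31045.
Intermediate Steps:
Q = -75 (Q = -6 - 69 = -75)
y(W, x) = 2*W*(x + W*x) (y(W, x) = (2*W)*(x + W*x) = 2*W*(x + W*x))
l(D, F) = -145*F*(-161 + D)/3 (l(D, F) = -(D - 161)*(F + 2*(-9)*F*(1 - 9))/3 = -(-161 + D)*(F + 2*(-9)*F*(-8))/3 = -(-161 + D)*(F + 144*F)/3 = -(-161 + D)*145*F/3 = -145*F*(-161 + D)/3)
(-32024 + l(Q, P(-2))) - 28184 = (-32024 + (145/3)*8*(161 - 1*(-75))) - 28184 = (-32024 + (145/3)*8*(161 + 75)) - 28184 = (-32024 + (145/3)*8*236) - 28184 = (-32024 + 273760/3) - 28184 = 177688/3 - 28184 = 93136/3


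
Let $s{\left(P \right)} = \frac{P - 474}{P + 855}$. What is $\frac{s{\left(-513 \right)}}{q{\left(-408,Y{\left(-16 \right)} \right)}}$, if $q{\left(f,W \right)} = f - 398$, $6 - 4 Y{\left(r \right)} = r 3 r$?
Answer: $\frac{329}{91884} \approx 0.0035806$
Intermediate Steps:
$Y{\left(r \right)} = \frac{3}{2} - \frac{3 r^{2}}{4}$ ($Y{\left(r \right)} = \frac{3}{2} - \frac{r 3 r}{4} = \frac{3}{2} - \frac{3 r r}{4} = \frac{3}{2} - \frac{3 r^{2}}{4}$)
$q{\left(f,W \right)} = -398 + f$
$s{\left(P \right)} = \frac{-474 + P}{855 + P}$
$\frac{s{\left(-513 \right)}}{q{\left(-408,Y{\left(-16 \right)} \right)}} = \frac{\frac{1}{855 - 513} \left(-474 - 513\right)}{-398 - 408} = \frac{\frac{1}{342} \left(-987\right)}{-806} = \frac{1}{342} \left(-987\right) \left(- \frac{1}{806}\right) = \left(- \frac{329}{114}\right) \left(- \frac{1}{806}\right) = \frac{329}{91884}$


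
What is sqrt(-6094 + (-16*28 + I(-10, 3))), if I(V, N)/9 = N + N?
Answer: 2*I*sqrt(1622) ≈ 80.548*I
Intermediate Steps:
I(V, N) = 18*N (I(V, N) = 9*(N + N) = 9*(2*N) = 18*N)
sqrt(-6094 + (-16*28 + I(-10, 3))) = sqrt(-6094 + (-16*28 + 18*3)) = sqrt(-6094 + (-448 + 54)) = sqrt(-6094 - 394) = sqrt(-6488) = 2*I*sqrt(1622)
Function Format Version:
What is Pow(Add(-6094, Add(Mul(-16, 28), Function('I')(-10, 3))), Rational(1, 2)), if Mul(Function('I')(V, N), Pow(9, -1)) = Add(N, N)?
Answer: Mul(2, I, Pow(1622, Rational(1, 2))) ≈ Mul(80.548, I)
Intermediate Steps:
Function('I')(V, N) = Mul(18, N) (Function('I')(V, N) = Mul(9, Add(N, N)) = Mul(9, Mul(2, N)) = Mul(18, N))
Pow(Add(-6094, Add(Mul(-16, 28), Function('I')(-10, 3))), Rational(1, 2)) = Pow(Add(-6094, Add(Mul(-16, 28), Mul(18, 3))), Rational(1, 2)) = Pow(Add(-6094, Add(-448, 54)), Rational(1, 2)) = Pow(Add(-6094, -394), Rational(1, 2)) = Pow(-6488, Rational(1, 2)) = Mul(2, I, Pow(1622, Rational(1, 2)))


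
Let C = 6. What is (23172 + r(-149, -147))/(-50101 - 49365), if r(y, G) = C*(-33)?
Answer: -11487/49733 ≈ -0.23097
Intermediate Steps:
r(y, G) = -198 (r(y, G) = 6*(-33) = -198)
(23172 + r(-149, -147))/(-50101 - 49365) = (23172 - 198)/(-50101 - 49365) = 22974/(-99466) = 22974*(-1/99466) = -11487/49733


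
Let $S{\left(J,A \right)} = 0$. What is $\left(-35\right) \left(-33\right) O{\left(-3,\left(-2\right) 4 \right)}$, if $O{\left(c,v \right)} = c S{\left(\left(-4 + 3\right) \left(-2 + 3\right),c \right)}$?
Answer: $0$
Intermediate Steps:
$O{\left(c,v \right)} = 0$ ($O{\left(c,v \right)} = c 0 = 0$)
$\left(-35\right) \left(-33\right) O{\left(-3,\left(-2\right) 4 \right)} = \left(-35\right) \left(-33\right) 0 = 1155 \cdot 0 = 0$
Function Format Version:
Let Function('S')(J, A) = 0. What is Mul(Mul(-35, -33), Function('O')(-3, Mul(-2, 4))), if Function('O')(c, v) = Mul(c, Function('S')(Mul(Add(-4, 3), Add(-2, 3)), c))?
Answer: 0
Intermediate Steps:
Function('O')(c, v) = 0 (Function('O')(c, v) = Mul(c, 0) = 0)
Mul(Mul(-35, -33), Function('O')(-3, Mul(-2, 4))) = Mul(Mul(-35, -33), 0) = Mul(1155, 0) = 0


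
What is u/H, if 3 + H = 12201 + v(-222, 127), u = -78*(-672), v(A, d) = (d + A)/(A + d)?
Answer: 52416/12199 ≈ 4.2967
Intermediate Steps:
v(A, d) = 1 (v(A, d) = (A + d)/(A + d) = 1)
u = 52416
H = 12199 (H = -3 + (12201 + 1) = -3 + 12202 = 12199)
u/H = 52416/12199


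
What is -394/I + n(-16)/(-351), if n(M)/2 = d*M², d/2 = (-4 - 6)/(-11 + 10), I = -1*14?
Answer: -2533/2457 ≈ -1.0309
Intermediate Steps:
I = -14
d = 20 (d = 2*((-4 - 6)/(-11 + 10)) = 2*(-10/(-1)) = 2*(-10*(-1)) = 2*10 = 20)
n(M) = 40*M² (n(M) = 2*(20*M²) = 40*M²)
-394/I + n(-16)/(-351) = -394/(-14) + (40*(-16)²)/(-351) = -394*(-1/14) + (40*256)*(-1/351) = 197/7 + 10240*(-1/351) = 197/7 - 10240/351 = -2533/2457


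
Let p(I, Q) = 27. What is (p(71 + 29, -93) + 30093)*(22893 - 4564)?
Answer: 552069480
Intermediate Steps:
(p(71 + 29, -93) + 30093)*(22893 - 4564) = (27 + 30093)*(22893 - 4564) = 30120*18329 = 552069480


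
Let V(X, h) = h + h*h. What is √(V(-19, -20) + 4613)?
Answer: √4993 ≈ 70.661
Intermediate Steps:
V(X, h) = h + h²
√(V(-19, -20) + 4613) = √(-20*(1 - 20) + 4613) = √(-20*(-19) + 4613) = √(380 + 4613) = √4993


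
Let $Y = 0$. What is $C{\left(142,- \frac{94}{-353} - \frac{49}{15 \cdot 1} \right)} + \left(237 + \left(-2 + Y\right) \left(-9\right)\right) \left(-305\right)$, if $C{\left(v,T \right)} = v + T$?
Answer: $- \frac{411082622}{5295} \approx -77636.0$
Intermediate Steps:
$C{\left(v,T \right)} = T + v$
$C{\left(142,- \frac{94}{-353} - \frac{49}{15 \cdot 1} \right)} + \left(237 + \left(-2 + Y\right) \left(-9\right)\right) \left(-305\right) = \left(\left(- \frac{94}{-353} - \frac{49}{15 \cdot 1}\right) + 142\right) + \left(237 + \left(-2 + 0\right) \left(-9\right)\right) \left(-305\right) = \left(\left(\left(-94\right) \left(- \frac{1}{353}\right) - \frac{49}{15}\right) + 142\right) + \left(237 - -18\right) \left(-305\right) = \left(\left(\frac{94}{353} - \frac{49}{15}\right) + 142\right) + \left(237 + 18\right) \left(-305\right) = \left(\left(\frac{94}{353} - \frac{49}{15}\right) + 142\right) + 255 \left(-305\right) = \left(- \frac{15887}{5295} + 142\right) - 77775 = \frac{736003}{5295} - 77775 = - \frac{411082622}{5295}$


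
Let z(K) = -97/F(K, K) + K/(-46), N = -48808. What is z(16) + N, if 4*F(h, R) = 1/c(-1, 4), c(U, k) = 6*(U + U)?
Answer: -1015504/23 ≈ -44152.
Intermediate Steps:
c(U, k) = 12*U (c(U, k) = 6*(2*U) = 12*U)
F(h, R) = -1/48 (F(h, R) = 1/(4*((12*(-1)))) = (1/4)/(-12) = (1/4)*(-1/12) = -1/48)
z(K) = 4656 - K/46 (z(K) = -97/(-1/48) + K/(-46) = -97*(-48) + K*(-1/46) = 4656 - K/46)
z(16) + N = (4656 - 1/46*16) - 48808 = (4656 - 8/23) - 48808 = 107080/23 - 48808 = -1015504/23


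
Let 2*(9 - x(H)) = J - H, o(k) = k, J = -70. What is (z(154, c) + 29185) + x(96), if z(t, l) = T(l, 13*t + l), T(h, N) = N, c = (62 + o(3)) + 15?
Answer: 31359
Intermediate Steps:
x(H) = 44 + H/2 (x(H) = 9 - (-70 - H)/2 = 9 + (35 + H/2) = 44 + H/2)
c = 80 (c = (62 + 3) + 15 = 65 + 15 = 80)
z(t, l) = l + 13*t (z(t, l) = 13*t + l = l + 13*t)
(z(154, c) + 29185) + x(96) = ((80 + 13*154) + 29185) + (44 + (½)*96) = ((80 + 2002) + 29185) + (44 + 48) = (2082 + 29185) + 92 = 31267 + 92 = 31359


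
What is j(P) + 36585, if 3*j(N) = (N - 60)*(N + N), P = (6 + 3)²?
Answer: 37719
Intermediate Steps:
P = 81 (P = 9² = 81)
j(N) = 2*N*(-60 + N)/3 (j(N) = ((N - 60)*(N + N))/3 = ((-60 + N)*(2*N))/3 = (2*N*(-60 + N))/3 = 2*N*(-60 + N)/3)
j(P) + 36585 = (⅔)*81*(-60 + 81) + 36585 = (⅔)*81*21 + 36585 = 1134 + 36585 = 37719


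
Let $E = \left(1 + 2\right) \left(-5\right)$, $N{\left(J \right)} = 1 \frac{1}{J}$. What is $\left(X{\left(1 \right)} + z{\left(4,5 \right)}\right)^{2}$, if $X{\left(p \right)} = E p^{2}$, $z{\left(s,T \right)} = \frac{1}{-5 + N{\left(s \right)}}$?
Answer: $\frac{83521}{361} \approx 231.36$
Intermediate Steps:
$N{\left(J \right)} = \frac{1}{J}$
$E = -15$ ($E = 3 \left(-5\right) = -15$)
$z{\left(s,T \right)} = \frac{1}{-5 + \frac{1}{s}}$
$X{\left(p \right)} = - 15 p^{2}$
$\left(X{\left(1 \right)} + z{\left(4,5 \right)}\right)^{2} = \left(- 15 \cdot 1^{2} - \frac{4}{-1 + 5 \cdot 4}\right)^{2} = \left(\left(-15\right) 1 - \frac{4}{-1 + 20}\right)^{2} = \left(-15 - \frac{4}{19}\right)^{2} = \left(- \frac{289}{19}\right)^{2} = \frac{83521}{361}$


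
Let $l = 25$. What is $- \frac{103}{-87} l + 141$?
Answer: $\frac{14842}{87} \approx 170.6$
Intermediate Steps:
$- \frac{103}{-87} l + 141 = - \frac{103}{-87} \cdot 25 + 141 = \left(-103\right) \left(- \frac{1}{87}\right) 25 + 141 = \frac{103}{87} \cdot 25 + 141 = \frac{2575}{87} + 141 = \frac{14842}{87}$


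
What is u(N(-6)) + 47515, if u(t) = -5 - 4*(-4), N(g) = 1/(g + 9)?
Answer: 47526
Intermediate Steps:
N(g) = 1/(9 + g)
u(t) = 11 (u(t) = -5 + 16 = 11)
u(N(-6)) + 47515 = 11 + 47515 = 47526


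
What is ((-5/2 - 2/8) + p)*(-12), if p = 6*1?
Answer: -39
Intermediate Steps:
p = 6
((-5/2 - 2/8) + p)*(-12) = ((-5/2 - 2/8) + 6)*(-12) = ((-5*½ - 2*⅛) + 6)*(-12) = ((-5/2 - ¼) + 6)*(-12) = (-11/4 + 6)*(-12) = (13/4)*(-12) = -39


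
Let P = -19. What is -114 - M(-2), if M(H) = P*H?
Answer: -152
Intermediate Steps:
M(H) = -19*H
-114 - M(-2) = -114 - (-19)*(-2) = -114 - 1*38 = -114 - 38 = -152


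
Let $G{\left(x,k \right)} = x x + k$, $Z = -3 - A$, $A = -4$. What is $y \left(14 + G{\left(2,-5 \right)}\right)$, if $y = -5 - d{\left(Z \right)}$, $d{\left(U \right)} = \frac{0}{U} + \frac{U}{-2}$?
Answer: $- \frac{117}{2} \approx -58.5$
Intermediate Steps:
$Z = 1$ ($Z = -3 - -4 = -3 + 4 = 1$)
$d{\left(U \right)} = - \frac{U}{2}$ ($d{\left(U \right)} = 0 + U \left(- \frac{1}{2}\right) = 0 - \frac{U}{2} = - \frac{U}{2}$)
$G{\left(x,k \right)} = k + x^{2}$ ($G{\left(x,k \right)} = x^{2} + k = k + x^{2}$)
$y = - \frac{9}{2}$ ($y = -5 - \left(- \frac{1}{2}\right) 1 = -5 - - \frac{1}{2} = -5 + \frac{1}{2} = - \frac{9}{2} \approx -4.5$)
$y \left(14 + G{\left(2,-5 \right)}\right) = - \frac{9 \left(14 - \left(5 - 2^{2}\right)\right)}{2} = - \frac{9 \left(14 + \left(-5 + 4\right)\right)}{2} = - \frac{9 \left(14 - 1\right)}{2} = \left(- \frac{9}{2}\right) 13 = - \frac{117}{2}$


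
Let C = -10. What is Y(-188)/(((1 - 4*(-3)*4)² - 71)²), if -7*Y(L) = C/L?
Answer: -1/714443240 ≈ -1.3997e-9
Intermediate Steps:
Y(L) = 10/(7*L) (Y(L) = -(-10)/(7*L) = 10/(7*L))
Y(-188)/(((1 - 4*(-3)*4)² - 71)²) = ((10/7)/(-188))/(((1 - 4*(-3)*4)² - 71)²) = ((10/7)*(-1/188))/(((1 + 12*4)² - 71)²) = -5/(658*((1 + 48)² - 71)²) = -5/(658*(49² - 71)²) = -5/(658*(2401 - 71)²) = -5/(658*(2330²)) = -5/658/5428900 = -5/658*1/5428900 = -1/714443240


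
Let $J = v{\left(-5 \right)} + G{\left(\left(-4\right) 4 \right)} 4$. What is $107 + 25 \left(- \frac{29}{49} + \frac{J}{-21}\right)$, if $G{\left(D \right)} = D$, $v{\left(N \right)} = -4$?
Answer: $\frac{25454}{147} \approx 173.16$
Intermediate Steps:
$J = -68$ ($J = -4 + \left(-4\right) 4 \cdot 4 = -4 - 64 = -68$)
$107 + 25 \left(- \frac{29}{49} + \frac{J}{-21}\right) = 107 + 25 \left(- \frac{29}{49} - \frac{68}{-21}\right) = 107 + 25 \left(\left(-29\right) \frac{1}{49} - - \frac{68}{21}\right) = 107 + 25 \left(- \frac{29}{49} + \frac{68}{21}\right) = 107 + 25 \cdot \frac{389}{147} = 107 + \frac{9725}{147} = \frac{25454}{147}$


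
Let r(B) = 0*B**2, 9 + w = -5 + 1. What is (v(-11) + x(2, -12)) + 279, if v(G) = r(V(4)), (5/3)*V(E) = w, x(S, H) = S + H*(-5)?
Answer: 341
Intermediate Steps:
x(S, H) = S - 5*H
w = -13 (w = -9 + (-5 + 1) = -9 - 4 = -13)
V(E) = -39/5 (V(E) = (3/5)*(-13) = -39/5)
r(B) = 0
v(G) = 0
(v(-11) + x(2, -12)) + 279 = (0 + (2 - 5*(-12))) + 279 = (0 + (2 + 60)) + 279 = (0 + 62) + 279 = 62 + 279 = 341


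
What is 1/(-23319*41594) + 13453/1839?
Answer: 4349491608773/594567387918 ≈ 7.3154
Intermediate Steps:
1/(-23319*41594) + 13453/1839 = -1/23319*1/41594 + 13453*(1/1839) = -1/969930486 + 13453/1839 = 4349491608773/594567387918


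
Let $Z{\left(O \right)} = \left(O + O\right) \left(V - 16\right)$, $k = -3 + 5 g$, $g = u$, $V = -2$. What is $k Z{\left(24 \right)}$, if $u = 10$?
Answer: $-40608$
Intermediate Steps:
$g = 10$
$k = 47$ ($k = -3 + 5 \cdot 10 = -3 + 50 = 47$)
$Z{\left(O \right)} = - 36 O$ ($Z{\left(O \right)} = \left(O + O\right) \left(-2 - 16\right) = 2 O \left(-18\right) = - 36 O$)
$k Z{\left(24 \right)} = 47 \left(\left(-36\right) 24\right) = 47 \left(-864\right) = -40608$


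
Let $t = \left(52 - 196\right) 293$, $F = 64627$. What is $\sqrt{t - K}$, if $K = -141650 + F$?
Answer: $\sqrt{34831} \approx 186.63$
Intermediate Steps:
$K = -77023$ ($K = -141650 + 64627 = -77023$)
$t = -42192$ ($t = \left(-144\right) 293 = -42192$)
$\sqrt{t - K} = \sqrt{-42192 - -77023} = \sqrt{-42192 + 77023} = \sqrt{34831}$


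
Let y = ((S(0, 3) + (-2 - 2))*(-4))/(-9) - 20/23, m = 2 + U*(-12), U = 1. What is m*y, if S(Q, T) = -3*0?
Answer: 5480/207 ≈ 26.473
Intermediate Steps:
S(Q, T) = 0
m = -10 (m = 2 + 1*(-12) = 2 - 12 = -10)
y = -548/207 (y = ((0 + (-2 - 2))*(-4))/(-9) - 20/23 = ((0 - 4)*(-4))*(-1/9) - 20*1/23 = -4*(-4)*(-1/9) - 20/23 = 16*(-1/9) - 20/23 = -16/9 - 20/23 = -548/207 ≈ -2.6473)
m*y = -10*(-548/207) = 5480/207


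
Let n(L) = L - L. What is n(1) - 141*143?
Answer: -20163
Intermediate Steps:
n(L) = 0
n(1) - 141*143 = 0 - 141*143 = 0 - 20163 = -20163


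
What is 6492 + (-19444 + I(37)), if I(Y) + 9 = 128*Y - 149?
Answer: -8374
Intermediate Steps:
I(Y) = -158 + 128*Y (I(Y) = -9 + (128*Y - 149) = -9 + (-149 + 128*Y) = -158 + 128*Y)
6492 + (-19444 + I(37)) = 6492 + (-19444 + (-158 + 128*37)) = 6492 + (-19444 + (-158 + 4736)) = 6492 + (-19444 + 4578) = 6492 - 14866 = -8374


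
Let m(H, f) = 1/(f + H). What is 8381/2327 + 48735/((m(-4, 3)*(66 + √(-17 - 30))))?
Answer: -7447917227/10245781 + 48735*I*√47/4403 ≈ -726.92 + 75.882*I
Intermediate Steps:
m(H, f) = 1/(H + f)
8381/2327 + 48735/((m(-4, 3)*(66 + √(-17 - 30)))) = 8381/2327 + 48735/(((66 + √(-17 - 30))/(-4 + 3))) = 8381*(1/2327) + 48735/(((66 + √(-47))/(-1))) = 8381/2327 + 48735/((-(66 + I*√47))) = 8381/2327 + 48735/(-66 - I*√47)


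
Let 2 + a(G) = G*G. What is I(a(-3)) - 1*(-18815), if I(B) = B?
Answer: 18822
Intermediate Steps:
a(G) = -2 + G**2 (a(G) = -2 + G*G = -2 + G**2)
I(a(-3)) - 1*(-18815) = (-2 + (-3)**2) - 1*(-18815) = (-2 + 9) + 18815 = 7 + 18815 = 18822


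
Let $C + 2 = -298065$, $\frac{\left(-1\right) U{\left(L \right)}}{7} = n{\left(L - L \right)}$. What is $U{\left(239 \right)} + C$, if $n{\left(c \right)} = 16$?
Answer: $-298179$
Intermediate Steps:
$U{\left(L \right)} = -112$ ($U{\left(L \right)} = \left(-7\right) 16 = -112$)
$C = -298067$ ($C = -2 - 298065 = -298067$)
$U{\left(239 \right)} + C = -112 - 298067 = -298179$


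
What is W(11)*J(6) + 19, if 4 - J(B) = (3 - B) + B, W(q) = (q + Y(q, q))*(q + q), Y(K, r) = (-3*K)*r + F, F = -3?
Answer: -7791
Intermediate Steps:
Y(K, r) = -3 - 3*K*r (Y(K, r) = (-3*K)*r - 3 = -3*K*r - 3 = -3 - 3*K*r)
W(q) = 2*q*(-3 + q - 3*q²) (W(q) = (q + (-3 - 3*q*q))*(q + q) = (q + (-3 - 3*q²))*(2*q) = (-3 + q - 3*q²)*(2*q) = 2*q*(-3 + q - 3*q²))
J(B) = 1 (J(B) = 4 - ((3 - B) + B) = 4 - 1*3 = 4 - 3 = 1)
W(11)*J(6) + 19 = (2*11*(-3 + 11 - 3*11²))*1 + 19 = (2*11*(-3 + 11 - 3*121))*1 + 19 = (2*11*(-3 + 11 - 363))*1 + 19 = (2*11*(-355))*1 + 19 = -7810*1 + 19 = -7810 + 19 = -7791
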